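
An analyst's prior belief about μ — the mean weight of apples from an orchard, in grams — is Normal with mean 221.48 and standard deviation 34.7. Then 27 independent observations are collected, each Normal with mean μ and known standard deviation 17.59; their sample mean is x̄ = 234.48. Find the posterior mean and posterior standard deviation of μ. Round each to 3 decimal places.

Prior precision 1/τ₀² = 1/34.7² = 0.00083050; data precision n/σ² = 27/17.59² = 0.0872634.
Posterior precision = 0.00083050 + 0.0872634 = 0.0880939, giving posterior SD = 1/√0.0880939 = 3.369.
Posterior mean = (0.00083050·221.48 + 0.0872634·234.48) / 0.0880939 = 234.357.

Posterior mean ≈ 234.357; posterior SD ≈ 3.369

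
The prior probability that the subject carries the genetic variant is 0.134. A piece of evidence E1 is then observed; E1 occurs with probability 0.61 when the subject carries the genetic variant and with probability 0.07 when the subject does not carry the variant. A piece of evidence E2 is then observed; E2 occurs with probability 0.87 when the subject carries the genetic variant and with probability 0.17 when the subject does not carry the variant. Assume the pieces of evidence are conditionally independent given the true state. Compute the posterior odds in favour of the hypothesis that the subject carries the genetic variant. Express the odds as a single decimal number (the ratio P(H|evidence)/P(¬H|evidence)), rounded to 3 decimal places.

Posterior odds ≈ 6.901

Prior odds = 0.134/(1−0.134) = 0.15473. In log-odds, ln(0.15473) = -1.8660.
Add log likelihood ratios: ln(8.7143) + ln(5.1176) = 3.7977.
Posterior log-odds = 1.9316, so posterior odds = exp(1.9316) = 6.9006.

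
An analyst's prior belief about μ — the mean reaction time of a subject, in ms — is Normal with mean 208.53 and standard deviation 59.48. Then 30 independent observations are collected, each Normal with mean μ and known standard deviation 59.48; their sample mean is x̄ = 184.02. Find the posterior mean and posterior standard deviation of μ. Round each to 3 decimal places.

Posterior mean ≈ 184.811; posterior SD ≈ 10.683

Prior precision 1/τ₀² = 1/59.48² = 0.00028266; data precision n/σ² = 30/59.48² = 0.00847968.
Posterior precision = 0.00028266 + 0.00847968 = 0.00876233, giving posterior SD = 1/√0.00876233 = 10.683.
Posterior mean = (0.00028266·208.53 + 0.00847968·184.02) / 0.00876233 = 184.811.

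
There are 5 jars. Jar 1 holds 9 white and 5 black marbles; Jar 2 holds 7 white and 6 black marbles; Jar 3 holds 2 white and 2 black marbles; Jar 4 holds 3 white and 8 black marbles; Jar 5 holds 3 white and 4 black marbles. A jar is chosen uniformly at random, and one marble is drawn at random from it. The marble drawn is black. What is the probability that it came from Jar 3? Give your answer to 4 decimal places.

P(black|Jar 1) = 0.3571; P(black|Jar 2) = 0.4615; P(black|Jar 3) = 0.5; P(black|Jar 4) = 0.7273; P(black|Jar 5) = 0.5714.
Prior × likelihood for each source: 0.2·0.3571=0.07143, 0.2·0.4615=0.09231, 0.2·0.5=0.1000, 0.2·0.7273=0.1455, 0.2·0.5714=0.1143. Summing gives P(black) = 0.52348.
P(Jar 3 | black) = 0.1000 / 0.52348 = 0.1910.

Posterior probability ≈ 0.1910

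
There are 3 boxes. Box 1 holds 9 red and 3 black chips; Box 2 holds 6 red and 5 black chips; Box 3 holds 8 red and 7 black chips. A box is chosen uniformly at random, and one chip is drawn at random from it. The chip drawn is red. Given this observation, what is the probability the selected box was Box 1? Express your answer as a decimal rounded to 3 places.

P(red|Box 1) = 0.75; P(red|Box 2) = 0.5455; P(red|Box 3) = 0.5333.
Prior × likelihood for each source: 0.333333·0.75=0.2500, 0.333333·0.5455=0.1818, 0.333333·0.5333=0.1778. Summing gives P(red) = 0.60960.
P(Box 1 | red) = 0.2500 / 0.60960 = 0.410.

Posterior probability ≈ 0.410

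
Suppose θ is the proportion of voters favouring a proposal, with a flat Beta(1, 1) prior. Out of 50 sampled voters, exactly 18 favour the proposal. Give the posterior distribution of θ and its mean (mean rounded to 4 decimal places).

Posterior: Beta(19, 33); mean ≈ 0.3654

Observing 18 successes and 32 failures updates Beta(1, 1) by adding the success and failure counts to the two shape parameters: α = 1+18 = 19, β = 1+32 = 33.
E[θ | data] = 19/(19+33) = 0.3654.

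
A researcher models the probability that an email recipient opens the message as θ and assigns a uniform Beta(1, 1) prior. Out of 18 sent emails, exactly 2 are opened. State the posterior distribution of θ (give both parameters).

Observing 2 successes and 16 failures updates Beta(1, 1) by adding the success and failure counts to the two shape parameters: α = 1+2 = 3, β = 1+16 = 17.

Posterior: Beta(3, 17)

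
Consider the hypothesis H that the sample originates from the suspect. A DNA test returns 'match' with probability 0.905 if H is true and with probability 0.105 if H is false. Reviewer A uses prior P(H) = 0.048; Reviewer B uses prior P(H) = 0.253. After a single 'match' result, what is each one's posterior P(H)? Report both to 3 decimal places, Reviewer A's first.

P('+'|H) = 0.905, P('+'|¬H) = 0.105.
Reviewer A: numerator 0.905·0.048 = 0.043440; evidence = 0.043440+0.105·0.952 = 0.14340; posterior = 0.303.
Reviewer B: numerator 0.905·0.253 = 0.22897; evidence = 0.22897+0.105·0.747 = 0.30740; posterior = 0.745.

Reviewer A: 0.303; Reviewer B: 0.745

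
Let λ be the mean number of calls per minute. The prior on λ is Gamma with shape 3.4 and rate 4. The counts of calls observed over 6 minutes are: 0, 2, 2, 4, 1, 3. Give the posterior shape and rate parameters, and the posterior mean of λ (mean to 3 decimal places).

Posterior: Gamma(shape=15.4, rate=10); mean ≈ 1.540

The Poisson likelihood adds the total count to the shape and the number of exposure periods to the rate. Here ∑xᵢ = 12 and n = 6, so shape 3.4→15.4 and rate 4→10.
E[λ | data] = 15.4/10 = 1.540.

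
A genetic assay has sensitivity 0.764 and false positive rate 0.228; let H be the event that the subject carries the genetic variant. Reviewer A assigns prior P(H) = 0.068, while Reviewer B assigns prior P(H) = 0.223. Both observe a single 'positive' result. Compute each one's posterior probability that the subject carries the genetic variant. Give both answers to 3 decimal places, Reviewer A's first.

The likelihood ratio for a 'positive' result is 0.764/0.228 = 3.3509.
Reviewer A: prior odds 0.068/0.932 = 0.072961; posterior odds 0.24448; posterior probability 0.196.
Reviewer B: prior odds 0.223/0.777 = 0.28700; posterior odds 0.96171; posterior probability 0.490.

Reviewer A: 0.196; Reviewer B: 0.490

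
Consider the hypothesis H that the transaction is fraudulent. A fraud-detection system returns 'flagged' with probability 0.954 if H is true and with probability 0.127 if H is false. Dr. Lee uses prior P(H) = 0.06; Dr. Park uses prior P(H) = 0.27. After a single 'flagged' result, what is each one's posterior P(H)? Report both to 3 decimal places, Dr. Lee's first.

P('+'|H) = 0.954, P('+'|¬H) = 0.127.
Dr. Lee: numerator 0.954·0.06 = 0.057240; evidence = 0.057240+0.127·0.94 = 0.17662; posterior = 0.324.
Dr. Park: numerator 0.954·0.27 = 0.25758; evidence = 0.25758+0.127·0.73 = 0.35029; posterior = 0.735.

Dr. Lee: 0.324; Dr. Park: 0.735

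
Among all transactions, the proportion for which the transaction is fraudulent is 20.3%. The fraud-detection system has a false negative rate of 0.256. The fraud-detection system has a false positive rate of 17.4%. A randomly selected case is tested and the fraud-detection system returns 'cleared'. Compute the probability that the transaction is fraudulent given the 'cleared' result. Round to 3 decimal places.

P(H | E) ≈ 0.073

Write H for 'the transaction is fraudulent'. Prior odds H:¬H = 0.203/0.797 = 0.25471. For the 'cleared' outcome, the likelihood ratio is 0.256/0.826 = 0.30993.
Posterior odds = 0.25471 × 0.30993 = 0.078940, so P(H|E) = 0.078940/(1+0.078940) = 0.073.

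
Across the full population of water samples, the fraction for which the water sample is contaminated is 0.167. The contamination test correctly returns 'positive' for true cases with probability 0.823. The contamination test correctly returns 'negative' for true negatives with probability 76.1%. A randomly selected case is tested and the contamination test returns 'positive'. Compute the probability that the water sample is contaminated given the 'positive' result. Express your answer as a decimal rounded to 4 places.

P(H | E) ≈ 0.4084

Let H be the event that the water sample is contaminated. P(H) = 0.167, so P(¬H) = 0.833. With E the 'positive' result, P(E|H) = 0.823 and P(E|¬H) = 0.239.
P(E) = 0.823·0.167 + 0.239·0.833 = 0.13744 + 0.19909 = 0.33653.
By Bayes' theorem, P(H|E) = 0.13744 / 0.33653 = 0.4084.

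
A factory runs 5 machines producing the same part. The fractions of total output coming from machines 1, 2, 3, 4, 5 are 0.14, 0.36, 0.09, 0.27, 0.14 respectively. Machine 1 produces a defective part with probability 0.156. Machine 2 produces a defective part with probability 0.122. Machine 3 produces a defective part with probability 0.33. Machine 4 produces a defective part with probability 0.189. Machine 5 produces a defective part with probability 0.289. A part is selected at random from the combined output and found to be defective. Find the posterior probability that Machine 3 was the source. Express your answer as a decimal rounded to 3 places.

P(defective|M1) = 0.156; P(defective|M2) = 0.122; P(defective|M3) = 0.33; P(defective|M4) = 0.189; P(defective|M5) = 0.289.
Prior × likelihood for each source: 0.14·0.156=0.02184, 0.36·0.122=0.04392, 0.09·0.33=0.02970, 0.27·0.189=0.05103, 0.14·0.289=0.04046. Summing gives P(defective) = 0.18695.
P(Machine 3 | defective) = 0.02970 / 0.18695 = 0.159.

Posterior probability ≈ 0.159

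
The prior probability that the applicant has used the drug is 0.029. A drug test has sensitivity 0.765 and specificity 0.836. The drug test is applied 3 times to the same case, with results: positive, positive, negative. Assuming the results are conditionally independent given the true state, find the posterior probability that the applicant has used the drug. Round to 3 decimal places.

Posterior P(H) ≈ 0.154

With H the event that the applicant has used the drug, the joint likelihood of the observed sequence is P(data|H) = 0.765·0.765·0.235 = 0.13753 and P(data|¬H) = 0.164·0.164·0.836 = 0.022485.
Bayes: P(H|data) = 0.029·0.13753 / (0.029·0.13753 + 0.971·0.022485) = 0.0039883/0.025821 = 0.1545.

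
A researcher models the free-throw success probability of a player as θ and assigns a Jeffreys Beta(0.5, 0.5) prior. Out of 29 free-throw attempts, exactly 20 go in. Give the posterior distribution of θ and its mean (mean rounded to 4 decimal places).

Observing 20 successes and 9 failures updates Beta(0.5, 0.5) by adding the success and failure counts to the two shape parameters: α = 0.5+20 = 20.5, β = 0.5+9 = 9.5.
Posterior mean = α/(α+β) = 20.5/30 = 0.6833.

Posterior: Beta(20.5, 9.5); mean ≈ 0.6833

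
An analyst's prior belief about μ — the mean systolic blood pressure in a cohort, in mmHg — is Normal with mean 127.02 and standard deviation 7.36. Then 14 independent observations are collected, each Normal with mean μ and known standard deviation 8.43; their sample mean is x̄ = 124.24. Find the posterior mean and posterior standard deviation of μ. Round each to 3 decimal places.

Posterior mean ≈ 124.478; posterior SD ≈ 2.154

Prior precision 1/τ₀² = 1/7.36² = 0.0184605; data precision n/σ² = 14/8.43² = 0.197003.
Posterior precision = 0.0184605 + 0.197003 = 0.215464, giving posterior SD = 1/√0.215464 = 2.154.
Posterior mean = (0.0184605·127.02 + 0.197003·124.24) / 0.215464 = 124.478.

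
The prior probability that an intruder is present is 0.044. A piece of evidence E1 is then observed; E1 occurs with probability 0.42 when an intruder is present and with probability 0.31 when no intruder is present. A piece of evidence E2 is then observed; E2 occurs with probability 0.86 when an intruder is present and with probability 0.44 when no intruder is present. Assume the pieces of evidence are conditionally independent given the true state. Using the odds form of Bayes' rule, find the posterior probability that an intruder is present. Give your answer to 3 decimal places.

Posterior probability ≈ 0.109

Prior odds = 0.044/(1−0.044) = 0.046025.
Likelihood ratio for E1 = 0.42/0.31 = 1.3548.
Likelihood ratio for E2 = 0.86/0.44 = 1.9545.
Posterior odds = prior odds × LR₁ × LR₂ = 0.12188.
Posterior probability = odds/(1+odds) = 0.12188/1.1219 = 0.109.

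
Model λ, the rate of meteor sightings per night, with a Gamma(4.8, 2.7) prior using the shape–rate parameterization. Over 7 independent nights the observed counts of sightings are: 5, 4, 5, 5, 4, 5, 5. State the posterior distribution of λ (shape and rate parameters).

Posterior: Gamma(shape=37.8, rate=9.7)

Total count ∑xᵢ = 33 over n = 7 nights.
Gamma is conjugate to the Poisson likelihood: posterior is Gamma(shape = 4.8+33 = 37.8, rate = 2.7+7 = 9.7).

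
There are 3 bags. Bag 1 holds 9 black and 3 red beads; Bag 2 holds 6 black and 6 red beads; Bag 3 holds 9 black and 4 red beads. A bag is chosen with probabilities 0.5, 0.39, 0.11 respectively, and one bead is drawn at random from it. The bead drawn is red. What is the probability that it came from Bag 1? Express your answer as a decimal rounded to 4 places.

Posterior probability ≈ 0.3533

P(red|Bag 1) = 0.25; P(red|Bag 2) = 0.5; P(red|Bag 3) = 0.3077.
Prior × likelihood for each source: 0.5·0.25=0.1250, 0.39·0.5=0.1950, 0.11·0.3077=0.03385. Summing gives P(red) = 0.35385.
P(Bag 1 | red) = 0.1250 / 0.35385 = 0.3533.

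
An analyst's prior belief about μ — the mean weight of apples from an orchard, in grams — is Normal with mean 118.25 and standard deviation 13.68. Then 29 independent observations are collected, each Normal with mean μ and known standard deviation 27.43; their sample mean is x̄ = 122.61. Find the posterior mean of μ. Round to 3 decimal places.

With known σ, the Normal prior is conjugate. Weight on the data is w = (n/σ²)/(n/σ² + 1/τ₀²) = 0.0385431/(0.0385431+0.00534352) = 0.87824.
Posterior mean = w·x̄ + (1−w)·μ₀ = 0.87824·122.61 + 0.12176·118.25 = 122.079.

Posterior mean ≈ 122.079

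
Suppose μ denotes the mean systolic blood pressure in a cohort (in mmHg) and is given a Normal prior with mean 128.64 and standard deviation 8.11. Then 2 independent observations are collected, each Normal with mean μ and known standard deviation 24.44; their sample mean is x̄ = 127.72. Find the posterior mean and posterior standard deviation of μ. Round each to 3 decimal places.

Posterior mean ≈ 128.474; posterior SD ≈ 7.342

Prior precision 1/τ₀² = 1/8.11² = 0.0152040; data precision n/σ² = 2/24.44² = 0.00334832.
Posterior precision = 0.0152040 + 0.00334832 = 0.0185523, giving posterior SD = 1/√0.0185523 = 7.342.
Posterior mean = (0.0152040·128.64 + 0.00334832·127.72) / 0.0185523 = 128.474.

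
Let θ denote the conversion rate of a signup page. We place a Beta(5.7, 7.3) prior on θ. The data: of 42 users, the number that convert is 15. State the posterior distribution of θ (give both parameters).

Posterior: Beta(20.7, 34.3)

The binomial likelihood is conjugate to the Beta prior: with 15 successes and 27 failures, the posterior is Beta(5.7+15, 7.3+27) = Beta(20.7, 34.3).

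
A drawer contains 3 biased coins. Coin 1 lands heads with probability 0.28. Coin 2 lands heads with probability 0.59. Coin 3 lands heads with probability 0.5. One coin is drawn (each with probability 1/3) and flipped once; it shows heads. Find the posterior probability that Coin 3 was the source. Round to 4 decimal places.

Tabulate prior·likelihood by source: [1] prior 0.333333, lik 0.28, product 0.09333; [2] prior 0.333333, lik 0.59, product 0.1967; [3] prior 0.333333, lik 0.5, product 0.1667.
Normalizing constant = 0.45667; the posterior for Coin 3 is its product over the sum, 0.1667/0.45667 = 0.3650.

Posterior probability ≈ 0.3650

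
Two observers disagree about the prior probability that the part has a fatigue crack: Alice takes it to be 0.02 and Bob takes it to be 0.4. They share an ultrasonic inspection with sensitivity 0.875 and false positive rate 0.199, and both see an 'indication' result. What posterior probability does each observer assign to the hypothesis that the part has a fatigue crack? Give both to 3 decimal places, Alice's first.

P('+'|H) = 0.875, P('+'|¬H) = 0.199.
Alice: numerator 0.875·0.02 = 0.017500; evidence = 0.017500+0.199·0.98 = 0.21252; posterior = 0.082.
Bob: numerator 0.875·0.4 = 0.35000; evidence = 0.35000+0.199·0.6 = 0.46940; posterior = 0.746.

Alice: 0.082; Bob: 0.746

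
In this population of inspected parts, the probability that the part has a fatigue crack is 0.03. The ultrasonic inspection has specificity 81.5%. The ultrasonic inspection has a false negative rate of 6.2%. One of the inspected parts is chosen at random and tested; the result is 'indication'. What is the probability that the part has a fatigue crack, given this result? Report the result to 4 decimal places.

P(H | E) ≈ 0.1356

Let H be the event that the part has a fatigue crack. P(H) = 0.03, so P(¬H) = 0.97. With E the 'indication' result, P(E|H) = 0.938 and P(E|¬H) = 0.185.
P(E) = 0.938·0.03 + 0.185·0.97 = 0.028140 + 0.17945 = 0.20759.
By Bayes' theorem, P(H|E) = 0.028140 / 0.20759 = 0.1356.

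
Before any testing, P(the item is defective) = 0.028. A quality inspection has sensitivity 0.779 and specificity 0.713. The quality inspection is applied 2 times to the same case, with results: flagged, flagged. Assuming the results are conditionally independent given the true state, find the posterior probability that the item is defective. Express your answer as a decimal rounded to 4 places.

Posterior P(H) ≈ 0.1751

Let H be the event that the item is defective; start with P(H) = 0.028. P('flagged'|H) = 0.779, P('flagged'|¬H) = 0.287.
Update on result 1 ('flagged'): P(H) ← 0.779·0.0280 / (0.779·0.0280 + 0.287·0.9720) = 0.021812/0.30078 = 0.0725.
Update on result 2 ('flagged'): P(H) ← 0.779·0.0725 / (0.779·0.0725 + 0.287·0.9275) = 0.056492/0.32268 = 0.1751.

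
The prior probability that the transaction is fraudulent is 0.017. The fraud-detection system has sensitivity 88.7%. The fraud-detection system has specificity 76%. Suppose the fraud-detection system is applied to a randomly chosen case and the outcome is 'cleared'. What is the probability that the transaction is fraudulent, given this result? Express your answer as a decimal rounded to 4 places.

Write H for 'the transaction is fraudulent'. Prior odds H:¬H = 0.017/0.983 = 0.017294. For the 'cleared' outcome, the likelihood ratio is 0.113/0.76 = 0.14868.
Posterior odds = 0.017294 × 0.14868 = 0.0025713, so P(H|E) = 0.0025713/(1+0.0025713) = 0.0026.

P(H | E) ≈ 0.0026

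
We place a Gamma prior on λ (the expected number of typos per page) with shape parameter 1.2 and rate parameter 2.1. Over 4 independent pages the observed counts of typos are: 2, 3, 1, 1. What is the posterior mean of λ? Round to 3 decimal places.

The Poisson likelihood adds the total count to the shape and the number of exposure periods to the rate. Here ∑xᵢ = 7 and n = 4, so shape 1.2→8.2 and rate 2.1→6.1.
Posterior mean = shape/rate = 8.2/6.1 = 1.344.

Posterior mean ≈ 1.344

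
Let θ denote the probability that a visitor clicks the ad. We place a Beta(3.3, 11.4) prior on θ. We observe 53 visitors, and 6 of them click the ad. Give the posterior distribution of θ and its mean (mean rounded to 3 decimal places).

Observing 6 successes and 47 failures updates Beta(3.3, 11.4) by adding the success and failure counts to the two shape parameters: α = 3.3+6 = 9.3, β = 11.4+47 = 58.4.
Posterior mean = α/(α+β) = 9.3/67.7 = 0.137.

Posterior: Beta(9.3, 58.4); mean ≈ 0.137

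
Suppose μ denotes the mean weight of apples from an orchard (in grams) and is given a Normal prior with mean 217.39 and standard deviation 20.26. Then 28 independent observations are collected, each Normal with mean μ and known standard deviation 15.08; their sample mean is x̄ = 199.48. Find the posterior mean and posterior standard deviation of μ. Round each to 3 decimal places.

With known σ, the Normal prior is conjugate. Weight on the data is w = (n/σ²)/(n/σ² + 1/τ₀²) = 0.123128/(0.123128+0.00243625) = 0.98060.
Posterior mean = w·x̄ + (1−w)·μ₀ = 0.98060·199.48 + 0.019402·217.39 = 199.827. Posterior variance = 1/(0.123128+0.00243625) = 7.96408, so SD = 2.822.

Posterior mean ≈ 199.827; posterior SD ≈ 2.822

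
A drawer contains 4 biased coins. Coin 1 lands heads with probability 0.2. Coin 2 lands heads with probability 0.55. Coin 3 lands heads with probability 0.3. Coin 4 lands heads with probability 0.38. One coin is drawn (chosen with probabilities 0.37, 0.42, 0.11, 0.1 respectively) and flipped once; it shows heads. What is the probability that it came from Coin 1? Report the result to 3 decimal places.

Posterior probability ≈ 0.197

Tabulate prior·likelihood by source: [1] prior 0.37, lik 0.2, product 0.07400; [2] prior 0.42, lik 0.55, product 0.2310; [3] prior 0.11, lik 0.3, product 0.03300; [4] prior 0.1, lik 0.38, product 0.03800.
Normalizing constant = 0.37600; the posterior for Coin 1 is its product over the sum, 0.07400/0.37600 = 0.197.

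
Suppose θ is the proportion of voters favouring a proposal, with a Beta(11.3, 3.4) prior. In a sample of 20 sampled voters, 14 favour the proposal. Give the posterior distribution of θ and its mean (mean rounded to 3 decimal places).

The binomial likelihood is conjugate to the Beta prior: with 14 successes and 6 failures, the posterior is Beta(11.3+14, 3.4+6) = Beta(25.3, 9.4).
Posterior mean = α/(α+β) = 25.3/34.7 = 0.729.

Posterior: Beta(25.3, 9.4); mean ≈ 0.729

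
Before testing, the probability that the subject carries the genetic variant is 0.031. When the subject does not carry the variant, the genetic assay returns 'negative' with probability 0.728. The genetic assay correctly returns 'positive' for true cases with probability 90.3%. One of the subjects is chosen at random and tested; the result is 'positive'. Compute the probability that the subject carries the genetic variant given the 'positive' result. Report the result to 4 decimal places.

P(H | E) ≈ 0.0960

Let H be the event that the subject carries the genetic variant. P(H) = 0.031, so P(¬H) = 0.969. With E the 'positive' result, P(E|H) = 0.903 and P(E|¬H) = 0.272.
P(E) = 0.903·0.031 + 0.272·0.969 = 0.027993 + 0.26357 = 0.29156.
By Bayes' theorem, P(H|E) = 0.027993 / 0.29156 = 0.0960.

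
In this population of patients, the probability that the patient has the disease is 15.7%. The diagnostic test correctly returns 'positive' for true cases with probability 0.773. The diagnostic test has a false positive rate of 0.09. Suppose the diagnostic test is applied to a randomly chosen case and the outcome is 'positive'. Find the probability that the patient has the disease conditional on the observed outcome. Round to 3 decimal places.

P(H | E) ≈ 0.615

Let H be the event that the patient has the disease. P(H) = 0.157, so P(¬H) = 0.843. With E the 'positive' result, P(E|H) = 0.773 and P(E|¬H) = 0.09.
P(E) = 0.773·0.157 + 0.09·0.843 = 0.12136 + 0.075870 = 0.19723.
By Bayes' theorem, P(H|E) = 0.12136 / 0.19723 = 0.615.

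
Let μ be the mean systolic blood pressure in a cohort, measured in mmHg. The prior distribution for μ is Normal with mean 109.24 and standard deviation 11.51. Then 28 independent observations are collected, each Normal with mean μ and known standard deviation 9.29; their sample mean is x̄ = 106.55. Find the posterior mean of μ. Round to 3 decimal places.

Posterior mean ≈ 106.611

With known σ, the Normal prior is conjugate. Weight on the data is w = (n/σ²)/(n/σ² + 1/τ₀²) = 0.324434/(0.324434+0.00754830) = 0.97726.
Posterior mean = w·x̄ + (1−w)·μ₀ = 0.97726·106.55 + 0.022737·109.24 = 106.611.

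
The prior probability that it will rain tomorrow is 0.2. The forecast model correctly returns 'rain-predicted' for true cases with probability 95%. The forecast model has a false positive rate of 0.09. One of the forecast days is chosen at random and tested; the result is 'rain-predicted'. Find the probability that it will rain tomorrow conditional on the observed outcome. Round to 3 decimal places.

P(H | E) ≈ 0.725

Let H be the event that it will rain tomorrow. P(H) = 0.2, so P(¬H) = 0.8. With E the 'rain-predicted' result, P(E|H) = 0.95 and P(E|¬H) = 0.09.
P(E) = 0.95·0.2 + 0.09·0.8 = 0.19000 + 0.072000 = 0.26200.
By Bayes' theorem, P(H|E) = 0.19000 / 0.26200 = 0.725.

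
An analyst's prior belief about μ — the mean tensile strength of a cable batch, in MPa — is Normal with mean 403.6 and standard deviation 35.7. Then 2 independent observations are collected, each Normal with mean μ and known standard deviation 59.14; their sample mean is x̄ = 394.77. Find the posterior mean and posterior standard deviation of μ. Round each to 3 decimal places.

Posterior mean ≈ 399.878; posterior SD ≈ 27.152

Prior precision 1/τ₀² = 1/35.7² = 0.00078463; data precision n/σ² = 2/59.14² = 0.00057183.
Posterior precision = 0.00078463 + 0.00057183 = 0.00135646, giving posterior SD = 1/√0.00135646 = 27.152.
Posterior mean = (0.00078463·403.6 + 0.00057183·394.77) / 0.00135646 = 399.878.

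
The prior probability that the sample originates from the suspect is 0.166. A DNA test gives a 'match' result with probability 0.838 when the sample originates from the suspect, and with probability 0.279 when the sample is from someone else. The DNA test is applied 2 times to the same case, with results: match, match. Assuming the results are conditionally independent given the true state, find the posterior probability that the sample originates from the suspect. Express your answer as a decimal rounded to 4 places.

Let H be the event that the sample originates from the suspect; start with P(H) = 0.166. P('match'|H) = 0.838, P('match'|¬H) = 0.279.
Update on result 1 ('match'): P(H) ← 0.838·0.1660 / (0.838·0.1660 + 0.279·0.8340) = 0.13911/0.37179 = 0.3742.
Update on result 2 ('match'): P(H) ← 0.838·0.3742 / (0.838·0.3742 + 0.279·0.6258) = 0.31354/0.48815 = 0.6423.

Posterior P(H) ≈ 0.6423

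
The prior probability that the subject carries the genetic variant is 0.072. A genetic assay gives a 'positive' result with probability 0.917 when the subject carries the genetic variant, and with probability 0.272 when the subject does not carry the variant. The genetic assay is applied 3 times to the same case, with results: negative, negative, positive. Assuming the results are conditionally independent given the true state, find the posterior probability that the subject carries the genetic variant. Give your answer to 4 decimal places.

Posterior P(H) ≈ 0.0034

With H the event that the subject carries the genetic variant, the joint likelihood of the observed sequence is P(data|H) = 0.083·0.083·0.917 = 0.0063172 and P(data|¬H) = 0.728·0.728·0.272 = 0.14416.
Bayes: P(H|data) = 0.072·0.0063172 / (0.072·0.0063172 + 0.928·0.14416) = 0.00045484/0.13423 = 0.0034.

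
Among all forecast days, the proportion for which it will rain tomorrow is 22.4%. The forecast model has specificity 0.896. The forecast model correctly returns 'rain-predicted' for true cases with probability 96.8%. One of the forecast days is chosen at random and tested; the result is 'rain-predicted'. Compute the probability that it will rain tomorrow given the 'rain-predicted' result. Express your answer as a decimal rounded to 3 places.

Write H for 'it will rain tomorrow'. Prior odds H:¬H = 0.224/0.776 = 0.28866. For the 'rain-predicted' outcome, the likelihood ratio is 0.968/0.104 = 9.3077.
Posterior odds = 0.28866 × 9.3077 = 2.6868, so P(H|E) = 2.6868/(1+2.6868) = 0.729.

P(H | E) ≈ 0.729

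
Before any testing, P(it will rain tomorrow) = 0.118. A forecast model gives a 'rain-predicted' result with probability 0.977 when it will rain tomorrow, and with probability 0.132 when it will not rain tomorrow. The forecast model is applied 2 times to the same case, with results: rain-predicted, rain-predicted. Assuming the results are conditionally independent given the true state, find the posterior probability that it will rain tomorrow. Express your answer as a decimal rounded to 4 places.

Posterior P(H) ≈ 0.8799

Let H be the event that it will rain tomorrow; start with P(H) = 0.118. P('rain-predicted'|H) = 0.977, P('rain-predicted'|¬H) = 0.132.
Update on result 1 ('rain-predicted'): P(H) ← 0.977·0.1180 / (0.977·0.1180 + 0.132·0.8820) = 0.11529/0.23171 = 0.4975.
Update on result 2 ('rain-predicted'): P(H) ← 0.977·0.4975 / (0.977·0.4975 + 0.132·0.5025) = 0.48610/0.55242 = 0.8799.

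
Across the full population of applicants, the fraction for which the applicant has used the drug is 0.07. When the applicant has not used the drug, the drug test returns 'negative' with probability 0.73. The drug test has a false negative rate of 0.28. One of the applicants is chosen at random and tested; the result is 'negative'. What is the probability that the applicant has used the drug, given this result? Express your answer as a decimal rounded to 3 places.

Let H be the event that the applicant has used the drug. P(H) = 0.07, so P(¬H) = 0.93. With E the 'negative' result, P(E|H) = 0.28 and P(E|¬H) = 0.73.
P(E) = 0.28·0.07 + 0.73·0.93 = 0.019600 + 0.67890 = 0.69850.
By Bayes' theorem, P(H|E) = 0.019600 / 0.69850 = 0.028.

P(H | E) ≈ 0.028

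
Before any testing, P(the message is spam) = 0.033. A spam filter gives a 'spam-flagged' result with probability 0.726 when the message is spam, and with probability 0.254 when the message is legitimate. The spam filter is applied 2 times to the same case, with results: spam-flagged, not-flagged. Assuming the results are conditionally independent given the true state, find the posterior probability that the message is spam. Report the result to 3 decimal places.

Posterior P(H) ≈ 0.035

With H the event that the message is spam, the joint likelihood of the observed sequence is P(data|H) = 0.726·0.274 = 0.19892 and P(data|¬H) = 0.254·0.746 = 0.18948.
Bayes: P(H|data) = 0.033·0.19892 / (0.033·0.19892 + 0.967·0.18948) = 0.0065645/0.18980 = 0.0346.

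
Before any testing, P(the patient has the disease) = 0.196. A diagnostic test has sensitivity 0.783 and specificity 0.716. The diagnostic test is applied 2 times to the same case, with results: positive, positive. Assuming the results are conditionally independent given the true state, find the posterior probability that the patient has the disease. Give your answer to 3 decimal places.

Posterior P(H) ≈ 0.649

Let H be the event that the patient has the disease; start with P(H) = 0.196. P('positive'|H) = 0.783, P('positive'|¬H) = 0.284.
Update on result 1 ('positive'): P(H) ← 0.783·0.1960 / (0.783·0.1960 + 0.284·0.8040) = 0.15347/0.38180 = 0.4020.
Update on result 2 ('positive'): P(H) ← 0.783·0.4020 / (0.783·0.4020 + 0.284·0.5980) = 0.31473/0.48458 = 0.6495.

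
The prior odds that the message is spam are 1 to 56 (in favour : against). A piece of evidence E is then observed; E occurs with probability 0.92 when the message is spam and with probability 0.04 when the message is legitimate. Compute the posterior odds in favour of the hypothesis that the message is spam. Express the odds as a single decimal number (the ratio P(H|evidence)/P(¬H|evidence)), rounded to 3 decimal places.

Prior odds = 1/56 = 0.017857.
Likelihood ratio for E = 0.92/0.04 = 23.000.
Posterior odds = prior odds × LR = 0.41071.

Posterior odds ≈ 0.411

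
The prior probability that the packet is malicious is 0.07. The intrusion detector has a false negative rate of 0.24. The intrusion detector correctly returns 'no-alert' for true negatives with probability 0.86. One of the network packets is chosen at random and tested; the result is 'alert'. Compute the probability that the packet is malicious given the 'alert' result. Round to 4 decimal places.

Let H be the event that the packet is malicious. P(H) = 0.07, so P(¬H) = 0.93. With E the 'alert' result, P(E|H) = 0.76 and P(E|¬H) = 0.14.
P(E) = 0.76·0.07 + 0.14·0.93 = 0.053200 + 0.13020 = 0.18340.
By Bayes' theorem, P(H|E) = 0.053200 / 0.18340 = 0.2901.

P(H | E) ≈ 0.2901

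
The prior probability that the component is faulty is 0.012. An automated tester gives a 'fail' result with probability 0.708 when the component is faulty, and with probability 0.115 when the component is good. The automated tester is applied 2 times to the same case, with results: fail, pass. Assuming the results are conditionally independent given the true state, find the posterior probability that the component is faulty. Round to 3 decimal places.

With H the event that the component is faulty, the joint likelihood of the observed sequence is P(data|H) = 0.708·0.292 = 0.20674 and P(data|¬H) = 0.115·0.885 = 0.10178.
Bayes: P(H|data) = 0.012·0.20674 / (0.012·0.20674 + 0.988·0.10178) = 0.0024808/0.10303 = 0.0241.

Posterior P(H) ≈ 0.024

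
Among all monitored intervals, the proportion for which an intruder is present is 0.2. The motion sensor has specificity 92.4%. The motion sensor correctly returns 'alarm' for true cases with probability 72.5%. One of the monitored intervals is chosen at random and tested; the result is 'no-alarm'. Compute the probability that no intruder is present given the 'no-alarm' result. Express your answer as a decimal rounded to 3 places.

P(¬H | E) ≈ 0.931

Let H be the event that an intruder is present. P(H) = 0.2, so P(¬H) = 0.8. With E the 'no-alarm' result, P(E|H) = 0.275 and P(E|¬H) = 0.924.
P(E) = 0.275·0.2 + 0.924·0.8 = 0.055000 + 0.73920 = 0.79420.
By Bayes' theorem, P(H|E) = 0.055000 / 0.79420 = 0.069. Hence P(¬H|E) = 1 − 0.069 = 0.931.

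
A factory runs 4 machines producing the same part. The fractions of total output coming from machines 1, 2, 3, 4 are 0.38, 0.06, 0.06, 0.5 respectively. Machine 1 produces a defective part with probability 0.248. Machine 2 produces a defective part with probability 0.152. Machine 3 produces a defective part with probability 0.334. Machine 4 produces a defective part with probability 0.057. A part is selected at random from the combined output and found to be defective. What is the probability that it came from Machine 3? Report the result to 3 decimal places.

P(defective|M1) = 0.248; P(defective|M2) = 0.152; P(defective|M3) = 0.334; P(defective|M4) = 0.057.
Prior × likelihood for each source: 0.38·0.248=0.09424, 0.06·0.152=0.009120, 0.06·0.334=0.02004, 0.5·0.057=0.02850. Summing gives P(defective) = 0.15190.
P(Machine 3 | defective) = 0.02004 / 0.15190 = 0.132.

Posterior probability ≈ 0.132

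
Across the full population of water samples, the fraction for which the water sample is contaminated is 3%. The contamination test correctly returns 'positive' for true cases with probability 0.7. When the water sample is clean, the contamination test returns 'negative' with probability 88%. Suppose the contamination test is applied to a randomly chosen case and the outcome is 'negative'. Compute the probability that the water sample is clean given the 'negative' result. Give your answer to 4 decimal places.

P(¬H | E) ≈ 0.9896

Write H for 'the water sample is contaminated'. Prior odds H:¬H = 0.03/0.97 = 0.030928. For the 'negative' outcome, the likelihood ratio is 0.3/0.88 = 0.34091.
Posterior odds = 0.030928 × 0.34091 = 0.010544, so P(H|E) = 0.010544/(1+0.010544) = 0.0104. Then P(¬H|E) = 1 − 0.0104 = 0.9896.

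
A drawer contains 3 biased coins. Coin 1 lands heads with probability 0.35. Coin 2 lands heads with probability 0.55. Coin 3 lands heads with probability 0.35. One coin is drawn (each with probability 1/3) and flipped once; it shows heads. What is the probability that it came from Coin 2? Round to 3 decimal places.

Posterior probability ≈ 0.440

Tabulate prior·likelihood by source: [1] prior 0.333333, lik 0.35, product 0.1167; [2] prior 0.333333, lik 0.55, product 0.1833; [3] prior 0.333333, lik 0.35, product 0.1167.
Normalizing constant = 0.41667; the posterior for Coin 2 is its product over the sum, 0.1833/0.41667 = 0.440.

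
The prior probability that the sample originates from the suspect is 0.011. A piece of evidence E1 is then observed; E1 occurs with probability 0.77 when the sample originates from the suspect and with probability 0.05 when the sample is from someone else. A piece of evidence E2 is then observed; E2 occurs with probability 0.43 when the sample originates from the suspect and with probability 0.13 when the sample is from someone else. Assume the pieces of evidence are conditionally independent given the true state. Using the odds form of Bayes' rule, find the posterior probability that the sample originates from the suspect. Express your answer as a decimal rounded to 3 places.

Posterior probability ≈ 0.362

Prior odds = 0.011/(1−0.011) = 0.011122.
Likelihood ratio for E1 = 0.77/0.05 = 15.400.
Likelihood ratio for E2 = 0.43/0.13 = 3.3077.
Posterior odds = prior odds × LR₁ × LR₂ = 0.56656.
Posterior probability = odds/(1+odds) = 0.56656/1.5666 = 0.362.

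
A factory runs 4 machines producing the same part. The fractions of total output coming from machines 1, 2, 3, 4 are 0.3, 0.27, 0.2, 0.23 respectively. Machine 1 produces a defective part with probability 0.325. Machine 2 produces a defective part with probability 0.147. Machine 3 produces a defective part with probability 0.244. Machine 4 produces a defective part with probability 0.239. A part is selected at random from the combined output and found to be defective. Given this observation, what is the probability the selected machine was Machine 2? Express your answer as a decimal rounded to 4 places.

Posterior probability ≈ 0.1647

P(defective|M1) = 0.325; P(defective|M2) = 0.147; P(defective|M3) = 0.244; P(defective|M4) = 0.239.
Prior × likelihood for each source: 0.3·0.325=0.09750, 0.27·0.147=0.03969, 0.2·0.244=0.04880, 0.23·0.239=0.05497. Summing gives P(defective) = 0.24096.
P(Machine 2 | defective) = 0.03969 / 0.24096 = 0.1647.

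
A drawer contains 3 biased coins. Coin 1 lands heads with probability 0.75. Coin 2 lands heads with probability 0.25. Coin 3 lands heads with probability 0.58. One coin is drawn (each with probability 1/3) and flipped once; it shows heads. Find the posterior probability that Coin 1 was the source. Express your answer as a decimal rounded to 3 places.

Tabulate prior·likelihood by source: [1] prior 0.333333, lik 0.75, product 0.2500; [2] prior 0.333333, lik 0.25, product 0.08333; [3] prior 0.333333, lik 0.58, product 0.1933.
Normalizing constant = 0.52667; the posterior for Coin 1 is its product over the sum, 0.2500/0.52667 = 0.475.

Posterior probability ≈ 0.475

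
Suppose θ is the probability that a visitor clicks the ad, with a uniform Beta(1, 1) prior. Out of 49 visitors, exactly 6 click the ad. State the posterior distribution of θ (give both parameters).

The binomial likelihood is conjugate to the Beta prior: with 6 successes and 43 failures, the posterior is Beta(1+6, 1+43) = Beta(7, 44).

Posterior: Beta(7, 44)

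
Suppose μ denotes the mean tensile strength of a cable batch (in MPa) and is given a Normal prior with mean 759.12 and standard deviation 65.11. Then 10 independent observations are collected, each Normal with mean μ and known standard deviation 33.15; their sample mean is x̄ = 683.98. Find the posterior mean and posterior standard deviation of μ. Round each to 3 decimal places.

Posterior mean ≈ 685.879; posterior SD ≈ 10.350

Prior precision 1/τ₀² = 1/65.11² = 0.00023589; data precision n/σ² = 10/33.15² = 0.00909982.
Posterior precision = 0.00023589 + 0.00909982 = 0.00933571, giving posterior SD = 1/√0.00933571 = 10.350.
Posterior mean = (0.00023589·759.12 + 0.00909982·683.98) / 0.00933571 = 685.879.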